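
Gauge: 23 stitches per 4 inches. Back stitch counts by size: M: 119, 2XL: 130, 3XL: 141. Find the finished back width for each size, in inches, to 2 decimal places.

M 20.70 inches; 2XL 22.61 inches; 3XL 24.52 inches.

23/4 = 5.75 sts per in.
M: 119 / 5.75 = 20.696 → 20.70 in.
2XL: 130 / 5.75 = 22.609 → 22.61 in.
3XL: 141 / 5.75 = 24.522 → 24.52 in.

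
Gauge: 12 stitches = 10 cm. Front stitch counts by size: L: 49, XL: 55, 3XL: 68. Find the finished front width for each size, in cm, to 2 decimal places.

L 40.83 cm; XL 45.83 cm; 3XL 56.67 cm.

12/10 = 1.2 sts per cm.
L: 49 / 1.2 = 40.833 → 40.83 cm.
XL: 55 / 1.2 = 45.833 → 45.83 cm.
3XL: 68 / 1.2 = 56.667 → 56.67 cm.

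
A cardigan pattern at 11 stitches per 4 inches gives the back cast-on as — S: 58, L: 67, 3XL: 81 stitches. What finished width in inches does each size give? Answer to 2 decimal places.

11/4 = 2.75 sts per in.
S: 58 / 2.75 = 21.091 → 21.09 in.
L: 67 / 2.75 = 24.364 → 24.36 in.
3XL: 81 / 2.75 = 29.455 → 29.45 in.

S 21.09 inches; L 24.36 inches; 3XL 29.45 inches.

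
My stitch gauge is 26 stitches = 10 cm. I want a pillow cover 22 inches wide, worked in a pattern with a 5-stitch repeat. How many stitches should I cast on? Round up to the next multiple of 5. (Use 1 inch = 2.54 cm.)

22 in = 22 × 2.54 = 55.88 cm.
26 / 10 = 2.6 sts/cm.
55.88 × 2.6 = 145.29 sts.
→ 150.

CO 150 sts.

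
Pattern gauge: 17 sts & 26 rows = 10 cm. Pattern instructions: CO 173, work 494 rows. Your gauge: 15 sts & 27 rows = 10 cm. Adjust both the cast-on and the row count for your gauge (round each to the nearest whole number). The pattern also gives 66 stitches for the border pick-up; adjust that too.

Cast on 153 stitches; work 513 rows; border pick-up 58 stitches.

Stitches: 173 × 15/17 = 152.65 → 153.
Rows: 494 × 27/26 = 513.00 → 513.
border pick-up: 66 × 15/17 = 58.24 → 58.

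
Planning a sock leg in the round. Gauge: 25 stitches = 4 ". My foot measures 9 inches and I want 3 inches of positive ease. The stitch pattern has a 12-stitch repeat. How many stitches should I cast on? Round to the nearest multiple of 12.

72 stitches.

Finished = 9 + 3 = 12 inches.
25 / 4 = 6.25 sts/in.
12 × 6.25 = 75.00 sts.
Nearest multiple of 12: 72.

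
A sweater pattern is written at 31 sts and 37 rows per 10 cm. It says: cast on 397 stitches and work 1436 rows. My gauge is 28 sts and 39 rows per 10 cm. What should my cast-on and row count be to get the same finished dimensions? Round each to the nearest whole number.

Stitches: 397 × 28/31 = 358.58 → 359.
Rows: 1436 × 39/37 = 1513.62 → 1514.

Cast on 359 stitches; work 1514 rows.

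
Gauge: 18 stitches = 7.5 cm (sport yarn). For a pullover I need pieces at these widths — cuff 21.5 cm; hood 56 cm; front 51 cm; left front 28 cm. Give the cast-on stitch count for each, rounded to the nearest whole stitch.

Rate = 18/7.5 = 2.4 sts per cm.
cuff: 21.5 × 2.4 = 51.60 → 52.
hood: 56 × 2.4 = 134.40 → 134.
front: 51 × 2.4 = 122.40 → 122.
left front: 28 × 2.4 = 67.20 → 67.

cuff 52; hood 134; front 122; left front 67.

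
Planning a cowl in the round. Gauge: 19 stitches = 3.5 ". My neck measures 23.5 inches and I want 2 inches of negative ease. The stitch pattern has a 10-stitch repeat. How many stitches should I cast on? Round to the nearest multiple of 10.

CO 120 sts.

Finished = 23.5 − 2 = 21.5 inches.
19 / 3.5 = 5.429 sts/in.
21.5 × 5.429 = 116.71 sts.
Nearest multiple of 10: 120.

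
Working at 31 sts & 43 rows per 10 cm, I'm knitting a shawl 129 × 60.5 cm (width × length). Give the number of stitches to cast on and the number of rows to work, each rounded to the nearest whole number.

Cast on 400 stitches and work 260 rows.

Stitch gauge = 31/10 = 3.1 sts/cm; 129 × 3.1 = 399.90 → 400 sts.
Row gauge = 43/10 = 4.3 rows/cm; 60.5 × 4.3 = 260.15 → 260 rows.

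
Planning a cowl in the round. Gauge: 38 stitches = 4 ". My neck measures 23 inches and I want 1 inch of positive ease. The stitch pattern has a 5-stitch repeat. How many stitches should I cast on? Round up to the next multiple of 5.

Finished = 23 + 1 = 24 inches.
38 / 4 = 9.5 sts/in.
24 × 9.5 = 228.00 sts.
Next multiple of 5: 230.

Cast on 230 stitches.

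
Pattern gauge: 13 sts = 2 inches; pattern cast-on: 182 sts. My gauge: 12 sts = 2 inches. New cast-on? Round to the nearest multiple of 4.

Scale factor = 12 / 13 = 0.923.
182 × 12 / 13 = 168.00 sts.

CO 168 sts.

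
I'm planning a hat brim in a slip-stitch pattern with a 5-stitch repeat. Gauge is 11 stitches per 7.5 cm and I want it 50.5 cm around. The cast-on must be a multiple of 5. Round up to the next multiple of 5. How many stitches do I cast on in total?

11 / 7.5 = 1.467 sts per cm.
50.5 × 1.467 = 74.07 sts.
Next multiple of 5: 75.

CO 75 sts.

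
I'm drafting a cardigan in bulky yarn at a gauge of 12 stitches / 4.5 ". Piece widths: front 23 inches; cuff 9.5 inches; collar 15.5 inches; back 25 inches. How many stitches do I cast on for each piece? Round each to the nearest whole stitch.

front 61; cuff 25; collar 41; back 67.

Rate = 12/4.5 = 2.667 sts per in.
front: 23 × 2.667 = 61.33 → 61.
cuff: 9.5 × 2.667 = 25.33 → 25.
collar: 15.5 × 2.667 = 41.33 → 41.
back: 25 × 2.667 = 66.67 → 67.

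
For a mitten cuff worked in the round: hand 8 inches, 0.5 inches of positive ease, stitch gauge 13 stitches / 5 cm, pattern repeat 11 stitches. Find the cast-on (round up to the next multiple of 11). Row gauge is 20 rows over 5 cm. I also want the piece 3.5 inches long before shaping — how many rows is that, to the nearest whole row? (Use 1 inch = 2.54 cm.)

Finished = 8 + 0.5 = 8.5 inches.
8.5 inches × 2.54 = 21.59 cm.
13/5 = 2.6 sts per cm; 21.59 × 2.6 = 56.13 sts.
Next multiple of 11 → 66.
3.5 inches = 8.89 cm; × 4 = 35.56 → 36 rows.

Cast on 66 stitches; work 36 rows.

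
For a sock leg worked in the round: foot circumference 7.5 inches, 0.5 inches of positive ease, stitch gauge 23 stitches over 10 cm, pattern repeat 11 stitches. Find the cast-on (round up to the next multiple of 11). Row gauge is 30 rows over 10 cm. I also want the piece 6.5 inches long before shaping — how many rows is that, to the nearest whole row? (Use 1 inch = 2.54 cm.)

Finished = 7.5 + 0.5 = 8 inches.
8 inches × 2.54 = 20.32 cm.
23/10 = 2.3 sts per cm; 20.32 × 2.3 = 46.74 sts.
Next multiple of 11 → 55.
6.5 inches = 16.51 cm; × 3 = 49.53 → 50 rows.

Cast on 55 stitches; work 50 rows.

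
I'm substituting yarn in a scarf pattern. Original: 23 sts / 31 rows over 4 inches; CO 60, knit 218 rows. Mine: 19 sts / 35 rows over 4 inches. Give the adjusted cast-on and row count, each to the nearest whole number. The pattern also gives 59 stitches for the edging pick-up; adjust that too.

Cast on 50 stitches; work 246 rows; edging pick-up 49 stitches.

Stitches: 60 × 19/23 = 49.57 → 50.
Rows: 218 × 35/31 = 246.13 → 246.
edging pick-up: 59 × 19/23 = 48.74 → 49.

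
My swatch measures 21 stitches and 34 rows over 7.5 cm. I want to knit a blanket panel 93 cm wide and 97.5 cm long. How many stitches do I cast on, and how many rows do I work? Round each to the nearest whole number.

Cast on 260 stitches and work 442 rows.

Stitch gauge = 21/7.5 = 2.8 sts/cm; 93 × 2.8 = 260.40 → 260 sts.
Row gauge = 34/7.5 = 4.533 rows/cm; 97.5 × 4.533 = 442.00 → 442 rows.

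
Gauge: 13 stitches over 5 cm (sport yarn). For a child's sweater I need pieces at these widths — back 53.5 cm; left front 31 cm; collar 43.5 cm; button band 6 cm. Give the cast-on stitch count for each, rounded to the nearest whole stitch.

Rate = 13/5 = 2.6 sts per cm.
back: 53.5 × 2.6 = 139.10 → 139.
left front: 31 × 2.6 = 80.60 → 81.
collar: 43.5 × 2.6 = 113.10 → 113.
button band: 6 × 2.6 = 15.60 → 16.

back 139; left front 81; collar 113; button band 16.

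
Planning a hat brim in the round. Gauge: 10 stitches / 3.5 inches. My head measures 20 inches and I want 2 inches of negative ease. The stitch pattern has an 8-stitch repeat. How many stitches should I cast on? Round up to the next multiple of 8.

Cast on 56 stitches.

Finished = 20 − 2 = 18 inches.
10 / 3.5 = 2.857 sts/in.
18 × 2.857 = 51.43 sts.
Next multiple of 8: 56.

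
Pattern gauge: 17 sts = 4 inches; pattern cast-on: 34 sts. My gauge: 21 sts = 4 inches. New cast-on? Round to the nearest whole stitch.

Scale factor = 21 / 17 = 1.235.
34 × 21 / 17 = 42.00 sts.

Cast on 42 stitches.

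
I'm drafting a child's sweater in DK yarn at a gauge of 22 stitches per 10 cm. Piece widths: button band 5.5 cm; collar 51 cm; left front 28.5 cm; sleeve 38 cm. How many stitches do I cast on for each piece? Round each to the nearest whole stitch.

Rate = 22/10 = 2.2 sts per cm.
button band: 5.5 × 2.2 = 12.10 → 12.
collar: 51 × 2.2 = 112.20 → 112.
left front: 28.5 × 2.2 = 62.70 → 63.
sleeve: 38 × 2.2 = 83.60 → 84.

button band 12; collar 112; left front 63; sleeve 84.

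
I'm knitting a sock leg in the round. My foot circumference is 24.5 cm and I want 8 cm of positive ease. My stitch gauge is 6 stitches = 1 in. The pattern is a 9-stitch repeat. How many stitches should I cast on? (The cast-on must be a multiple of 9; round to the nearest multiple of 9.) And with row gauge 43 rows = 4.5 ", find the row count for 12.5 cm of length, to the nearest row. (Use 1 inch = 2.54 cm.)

Finished = 24.5 + 8 = 32.5 cm.
32.5 cm × 1/2.54 = 12.80 inches.
6/1 = 6 sts per in; 12.80 × 6 = 76.77 sts.
Nearest multiple of 9 → 81.
12.5 cm = 4.92 inches; × 9.556 = 47.03 → 47 rows.

Cast on 81 stitches; work 47 rows.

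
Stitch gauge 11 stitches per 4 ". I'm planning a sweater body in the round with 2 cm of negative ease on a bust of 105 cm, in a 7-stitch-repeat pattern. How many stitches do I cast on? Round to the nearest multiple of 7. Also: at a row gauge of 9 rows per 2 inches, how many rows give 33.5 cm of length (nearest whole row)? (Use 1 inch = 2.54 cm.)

Cast on 112 stitches; work 59 rows.

Finished = 105 − 2 = 103 cm.
103 cm × 1/2.54 = 40.55 inches.
11/4 = 2.75 sts per in; 40.55 × 2.75 = 111.52 sts.
Nearest multiple of 7 → 112.
33.5 cm = 13.19 inches; × 4.5 = 59.35 → 59 rows.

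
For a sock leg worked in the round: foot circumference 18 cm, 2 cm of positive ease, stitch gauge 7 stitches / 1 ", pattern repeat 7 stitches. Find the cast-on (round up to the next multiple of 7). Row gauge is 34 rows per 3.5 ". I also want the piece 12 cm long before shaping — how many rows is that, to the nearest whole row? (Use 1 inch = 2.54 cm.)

Cast on 56 stitches; work 46 rows.

Finished = 18 + 2 = 20 cm.
20 cm × 1/2.54 = 7.87 inches.
7/1 = 7 sts per in; 7.87 × 7 = 55.12 sts.
Next multiple of 7 → 56.
12 cm = 4.72 inches; × 9.714 = 45.89 → 46 rows.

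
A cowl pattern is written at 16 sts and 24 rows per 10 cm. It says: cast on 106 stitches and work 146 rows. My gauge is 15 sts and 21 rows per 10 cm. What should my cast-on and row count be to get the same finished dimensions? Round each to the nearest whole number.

Stitches: 106 × 15/16 = 99.38 → 99.
Rows: 146 × 21/24 = 127.75 → 128.

Cast on 99 stitches; work 128 rows.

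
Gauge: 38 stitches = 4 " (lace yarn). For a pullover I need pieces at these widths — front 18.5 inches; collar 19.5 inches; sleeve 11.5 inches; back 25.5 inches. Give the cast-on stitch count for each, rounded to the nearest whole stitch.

Rate = 38/4 = 9.5 sts per in.
front: 18.5 × 9.5 = 175.75 → 176.
collar: 19.5 × 9.5 = 185.25 → 185.
sleeve: 11.5 × 9.5 = 109.25 → 109.
back: 25.5 × 9.5 = 242.25 → 242.

front 176; collar 185; sleeve 109; back 242.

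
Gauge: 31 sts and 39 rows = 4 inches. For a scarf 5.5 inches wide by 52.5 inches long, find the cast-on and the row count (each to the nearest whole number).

Cast on 43 stitches and work 512 rows.

Stitch gauge = 31/4 = 7.75 sts/in; 5.5 × 7.75 = 42.62 → 43 sts.
Row gauge = 39/4 = 9.75 rows/in; 52.5 × 9.75 = 511.88 → 512 rows.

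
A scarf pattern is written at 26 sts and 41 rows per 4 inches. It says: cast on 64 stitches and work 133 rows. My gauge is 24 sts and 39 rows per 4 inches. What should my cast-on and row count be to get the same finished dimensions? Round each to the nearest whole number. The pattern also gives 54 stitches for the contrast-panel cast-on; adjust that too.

Stitches: 64 × 24/26 = 59.08 → 59.
Rows: 133 × 39/41 = 126.51 → 127.
contrast-panel cast-on: 54 × 24/26 = 49.85 → 50.

Cast on 59 stitches; work 127 rows; contrast-panel cast-on 50 stitches.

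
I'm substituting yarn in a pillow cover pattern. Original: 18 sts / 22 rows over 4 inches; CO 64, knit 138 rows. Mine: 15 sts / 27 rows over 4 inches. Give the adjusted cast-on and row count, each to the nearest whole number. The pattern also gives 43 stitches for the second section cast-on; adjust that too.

Cast on 53 stitches; work 169 rows; second section cast-on 36 stitches.

Stitches: 64 × 15/18 = 53.33 → 53.
Rows: 138 × 27/22 = 169.36 → 169.
second section cast-on: 43 × 15/18 = 35.83 → 36.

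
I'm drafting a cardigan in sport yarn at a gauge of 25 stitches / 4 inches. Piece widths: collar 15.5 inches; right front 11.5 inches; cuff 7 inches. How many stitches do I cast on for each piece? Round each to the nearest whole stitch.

Rate = 25/4 = 6.25 sts per in.
collar: 15.5 × 6.25 = 96.88 → 97.
right front: 11.5 × 6.25 = 71.88 → 72.
cuff: 7 × 6.25 = 43.75 → 44.

collar 97; right front 72; cuff 44.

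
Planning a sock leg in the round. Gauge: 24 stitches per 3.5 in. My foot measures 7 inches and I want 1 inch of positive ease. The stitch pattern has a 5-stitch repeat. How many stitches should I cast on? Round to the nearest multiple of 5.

CO 55 sts.

Finished = 7 + 1 = 8 inches.
24 / 3.5 = 6.857 sts/in.
8 × 6.857 = 54.86 sts.
Nearest multiple of 5: 55.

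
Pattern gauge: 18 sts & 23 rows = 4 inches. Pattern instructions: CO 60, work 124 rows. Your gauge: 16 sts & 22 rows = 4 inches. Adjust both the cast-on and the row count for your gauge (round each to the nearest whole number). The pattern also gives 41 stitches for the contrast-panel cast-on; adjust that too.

Stitches: 60 × 16/18 = 53.33 → 53.
Rows: 124 × 22/23 = 118.61 → 119.
contrast-panel cast-on: 41 × 16/18 = 36.44 → 36.

Cast on 53 stitches; work 119 rows; contrast-panel cast-on 36 stitches.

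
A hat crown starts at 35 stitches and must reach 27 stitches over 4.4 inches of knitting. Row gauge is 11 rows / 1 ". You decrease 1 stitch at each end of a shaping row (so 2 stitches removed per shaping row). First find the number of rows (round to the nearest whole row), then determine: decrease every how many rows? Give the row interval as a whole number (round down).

Rows = 4.4 × 11 = 48.4 → 48 rows.
Stitches to remove: 8 → 4 shaping rows (at 2 st each).
48 / 4 = 12.00 → every 12 rows.

Decrease every 12th row.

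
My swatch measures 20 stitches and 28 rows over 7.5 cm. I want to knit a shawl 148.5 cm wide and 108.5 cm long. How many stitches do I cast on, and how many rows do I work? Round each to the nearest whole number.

Cast on 396 stitches and work 405 rows.

Stitch gauge = 20/7.5 = 2.667 sts/cm; 148.5 × 2.667 = 396.00 → 396 sts.
Row gauge = 28/7.5 = 3.733 rows/cm; 108.5 × 3.733 = 405.07 → 405 rows.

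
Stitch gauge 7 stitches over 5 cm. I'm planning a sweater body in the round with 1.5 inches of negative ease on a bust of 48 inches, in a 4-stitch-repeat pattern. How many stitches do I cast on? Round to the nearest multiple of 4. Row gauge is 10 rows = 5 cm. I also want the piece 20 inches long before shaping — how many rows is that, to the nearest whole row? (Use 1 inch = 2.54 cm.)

Cast on 164 stitches; work 102 rows.

Finished = 48 − 1.5 = 46.5 inches.
46.5 inches × 2.54 = 118.11 cm.
7/5 = 1.4 sts per cm; 118.11 × 1.4 = 165.35 sts.
Nearest multiple of 4 → 164.
20 inches = 50.80 cm; × 2 = 101.60 → 102 rows.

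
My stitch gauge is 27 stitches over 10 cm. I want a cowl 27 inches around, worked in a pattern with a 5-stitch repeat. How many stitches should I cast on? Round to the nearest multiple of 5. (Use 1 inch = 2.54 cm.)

27 in = 27 × 2.54 = 68.58 cm.
27 / 10 = 2.7 sts/cm.
68.58 × 2.7 = 185.17 sts.
→ 185.

185 stitches.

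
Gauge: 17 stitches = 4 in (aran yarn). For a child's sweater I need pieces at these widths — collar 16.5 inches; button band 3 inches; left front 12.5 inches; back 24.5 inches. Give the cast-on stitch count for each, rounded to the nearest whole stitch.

Rate = 17/4 = 4.25 sts per in.
collar: 16.5 × 4.25 = 70.12 → 70.
button band: 3 × 4.25 = 12.75 → 13.
left front: 12.5 × 4.25 = 53.12 → 53.
back: 24.5 × 4.25 = 104.12 → 104.

collar 70; button band 13; left front 53; back 104.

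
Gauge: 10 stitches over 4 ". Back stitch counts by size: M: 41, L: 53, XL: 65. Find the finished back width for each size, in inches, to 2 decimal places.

10/4 = 2.5 sts per in.
M: 41 / 2.5 = 16.400 → 16.40 in.
L: 53 / 2.5 = 21.200 → 21.20 in.
XL: 65 / 2.5 = 26.000 → 26.00 in.

M 16.40 inches; L 21.20 inches; XL 26.00 inches.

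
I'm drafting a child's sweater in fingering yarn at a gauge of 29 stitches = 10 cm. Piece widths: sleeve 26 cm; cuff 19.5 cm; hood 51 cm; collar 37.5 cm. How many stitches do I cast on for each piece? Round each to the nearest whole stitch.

Rate = 29/10 = 2.9 sts per cm.
sleeve: 26 × 2.9 = 75.40 → 75.
cuff: 19.5 × 2.9 = 56.55 → 57.
hood: 51 × 2.9 = 147.90 → 148.
collar: 37.5 × 2.9 = 108.75 → 109.

sleeve 75; cuff 57; hood 148; collar 109.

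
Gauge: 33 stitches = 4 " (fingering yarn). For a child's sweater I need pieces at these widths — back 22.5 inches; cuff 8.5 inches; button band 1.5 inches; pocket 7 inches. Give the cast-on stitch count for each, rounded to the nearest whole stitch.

Rate = 33/4 = 8.25 sts per in.
back: 22.5 × 8.25 = 185.62 → 186.
cuff: 8.5 × 8.25 = 70.12 → 70.
button band: 1.5 × 8.25 = 12.38 → 12.
pocket: 7 × 8.25 = 57.75 → 58.

back 186; cuff 70; button band 12; pocket 58.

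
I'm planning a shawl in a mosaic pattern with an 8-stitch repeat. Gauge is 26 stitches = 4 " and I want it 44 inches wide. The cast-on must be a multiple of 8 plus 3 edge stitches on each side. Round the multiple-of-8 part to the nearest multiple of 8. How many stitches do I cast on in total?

26 / 4 = 6.5 sts per inch.
44 × 6.5 = 286.00 sts.
Less 6 edge sts → 280.00 for the repeat.
Nearest multiple of 8: 280.
Add back 6 edge sts → 286.

Cast on 286 stitches.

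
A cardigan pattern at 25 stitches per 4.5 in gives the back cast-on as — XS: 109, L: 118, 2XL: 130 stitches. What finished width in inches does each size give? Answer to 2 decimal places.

XS 19.62 inches; L 21.24 inches; 2XL 23.40 inches.

25/4.5 = 5.556 sts per in.
XS: 109 / 5.556 = 19.620 → 19.62 in.
L: 118 / 5.556 = 21.240 → 21.24 in.
2XL: 130 / 5.556 = 23.400 → 23.40 in.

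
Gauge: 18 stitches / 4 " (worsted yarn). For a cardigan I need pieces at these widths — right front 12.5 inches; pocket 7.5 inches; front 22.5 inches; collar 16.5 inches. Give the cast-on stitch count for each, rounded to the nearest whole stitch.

right front 56; pocket 34; front 101; collar 74.

Rate = 18/4 = 4.5 sts per in.
right front: 12.5 × 4.5 = 56.25 → 56.
pocket: 7.5 × 4.5 = 33.75 → 34.
front: 22.5 × 4.5 = 101.25 → 101.
collar: 16.5 × 4.5 = 74.25 → 74.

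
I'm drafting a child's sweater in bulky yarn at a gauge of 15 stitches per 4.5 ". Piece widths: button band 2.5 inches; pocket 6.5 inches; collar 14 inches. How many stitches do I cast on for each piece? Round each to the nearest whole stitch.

Rate = 15/4.5 = 3.333 sts per in.
button band: 2.5 × 3.333 = 8.33 → 8.
pocket: 6.5 × 3.333 = 21.67 → 22.
collar: 14 × 3.333 = 46.67 → 47.

button band 8; pocket 22; collar 47.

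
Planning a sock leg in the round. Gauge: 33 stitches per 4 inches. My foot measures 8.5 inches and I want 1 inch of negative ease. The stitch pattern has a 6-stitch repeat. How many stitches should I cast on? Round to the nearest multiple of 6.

CO 60 sts.

Finished = 8.5 − 1 = 7.5 inches.
33 / 4 = 8.25 sts/in.
7.5 × 8.25 = 61.88 sts.
Nearest multiple of 6: 60.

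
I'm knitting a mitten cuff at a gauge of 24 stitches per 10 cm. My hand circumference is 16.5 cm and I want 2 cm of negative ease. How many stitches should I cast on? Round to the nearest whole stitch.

Finished = 16.5 − 2 = 14.5 cm.
24 / 10 = 2.4 sts per cm.
14.50 × 2.4 = 34.80 sts.
→ 35 sts.

35 stitches.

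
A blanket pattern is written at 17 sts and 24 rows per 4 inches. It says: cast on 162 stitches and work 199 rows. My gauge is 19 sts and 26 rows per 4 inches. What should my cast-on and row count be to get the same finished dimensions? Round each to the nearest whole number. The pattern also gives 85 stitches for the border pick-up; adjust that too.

Stitches: 162 × 19/17 = 181.06 → 181.
Rows: 199 × 26/24 = 215.58 → 216.
border pick-up: 85 × 19/17 = 95.00 → 95.

Cast on 181 stitches; work 216 rows; border pick-up 95 stitches.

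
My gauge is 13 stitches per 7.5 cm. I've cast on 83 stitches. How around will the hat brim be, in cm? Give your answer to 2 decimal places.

47.88 cm.

13 stitches / 7.5 cm = 1.733 stitches per cm.
83 / 1.733 = 47.885 cm.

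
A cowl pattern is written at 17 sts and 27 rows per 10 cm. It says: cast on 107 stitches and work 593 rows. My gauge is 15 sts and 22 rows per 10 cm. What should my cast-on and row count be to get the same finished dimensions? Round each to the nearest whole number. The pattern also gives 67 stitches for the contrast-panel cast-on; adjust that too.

Cast on 94 stitches; work 483 rows; contrast-panel cast-on 59 stitches.

Stitches: 107 × 15/17 = 94.41 → 94.
Rows: 593 × 22/27 = 483.19 → 483.
contrast-panel cast-on: 67 × 15/17 = 59.12 → 59.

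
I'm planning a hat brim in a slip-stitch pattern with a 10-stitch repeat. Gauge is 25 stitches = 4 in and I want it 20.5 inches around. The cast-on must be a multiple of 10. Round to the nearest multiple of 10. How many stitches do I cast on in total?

CO 130 sts.

25 / 4 = 6.25 sts per inch.
20.5 × 6.25 = 128.12 sts.
Nearest multiple of 10: 130.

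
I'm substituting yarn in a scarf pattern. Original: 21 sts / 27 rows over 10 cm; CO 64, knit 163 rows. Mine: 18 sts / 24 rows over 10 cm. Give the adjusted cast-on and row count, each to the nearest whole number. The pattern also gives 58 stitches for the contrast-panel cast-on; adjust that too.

Stitches: 64 × 18/21 = 54.86 → 55.
Rows: 163 × 24/27 = 144.89 → 145.
contrast-panel cast-on: 58 × 18/21 = 49.71 → 50.

Cast on 55 stitches; work 145 rows; contrast-panel cast-on 50 stitches.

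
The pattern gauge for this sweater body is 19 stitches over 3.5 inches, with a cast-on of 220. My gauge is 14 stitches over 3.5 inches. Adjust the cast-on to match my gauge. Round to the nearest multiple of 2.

Cast on 162 stitches.

Scale factor = 14 / 19 = 0.737.
220 × 14 / 19 = 162.11 sts.
→ 162 sts.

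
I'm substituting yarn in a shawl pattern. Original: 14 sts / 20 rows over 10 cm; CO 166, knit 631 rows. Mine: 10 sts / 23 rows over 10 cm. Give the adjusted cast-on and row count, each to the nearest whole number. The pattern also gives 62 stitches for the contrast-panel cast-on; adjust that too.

Stitches: 166 × 10/14 = 118.57 → 119.
Rows: 631 × 23/20 = 725.65 → 726.
contrast-panel cast-on: 62 × 10/14 = 44.29 → 44.

Cast on 119 stitches; work 726 rows; contrast-panel cast-on 44 stitches.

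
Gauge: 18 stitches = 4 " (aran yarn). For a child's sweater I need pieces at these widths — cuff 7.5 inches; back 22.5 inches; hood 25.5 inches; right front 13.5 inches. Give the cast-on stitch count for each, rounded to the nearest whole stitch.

Rate = 18/4 = 4.5 sts per in.
cuff: 7.5 × 4.5 = 33.75 → 34.
back: 22.5 × 4.5 = 101.25 → 101.
hood: 25.5 × 4.5 = 114.75 → 115.
right front: 13.5 × 4.5 = 60.75 → 61.

cuff 34; back 101; hood 115; right front 61.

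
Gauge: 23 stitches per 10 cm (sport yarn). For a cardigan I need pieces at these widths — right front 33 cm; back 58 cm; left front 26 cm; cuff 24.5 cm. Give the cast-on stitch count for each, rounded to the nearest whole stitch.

right front 76; back 133; left front 60; cuff 56.

Rate = 23/10 = 2.3 sts per cm.
right front: 33 × 2.3 = 75.90 → 76.
back: 58 × 2.3 = 133.40 → 133.
left front: 26 × 2.3 = 59.80 → 60.
cuff: 24.5 × 2.3 = 56.35 → 56.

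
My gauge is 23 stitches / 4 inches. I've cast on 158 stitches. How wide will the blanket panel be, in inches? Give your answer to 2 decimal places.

23 stitches / 4 inch = 5.75 stitches per inch.
158 / 5.75 = 27.478 inches.

27.48 inches.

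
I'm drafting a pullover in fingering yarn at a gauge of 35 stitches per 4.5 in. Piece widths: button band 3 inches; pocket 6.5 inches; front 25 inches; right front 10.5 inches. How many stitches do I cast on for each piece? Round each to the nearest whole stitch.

button band 23; pocket 51; front 194; right front 82.

Rate = 35/4.5 = 7.778 sts per in.
button band: 3 × 7.778 = 23.33 → 23.
pocket: 6.5 × 7.778 = 50.56 → 51.
front: 25 × 7.778 = 194.44 → 194.
right front: 10.5 × 7.778 = 81.67 → 82.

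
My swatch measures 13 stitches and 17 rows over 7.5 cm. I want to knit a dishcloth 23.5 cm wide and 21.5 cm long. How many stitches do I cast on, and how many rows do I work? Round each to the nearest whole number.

Stitch gauge = 13/7.5 = 1.733 sts/cm; 23.5 × 1.733 = 40.73 → 41 sts.
Row gauge = 17/7.5 = 2.267 rows/cm; 21.5 × 2.267 = 48.73 → 49 rows.

Cast on 41 stitches and work 49 rows.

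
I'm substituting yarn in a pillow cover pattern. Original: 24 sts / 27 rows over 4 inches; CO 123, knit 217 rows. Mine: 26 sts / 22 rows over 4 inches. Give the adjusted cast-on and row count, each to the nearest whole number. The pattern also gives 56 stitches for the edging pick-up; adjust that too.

Cast on 133 stitches; work 177 rows; edging pick-up 61 stitches.

Stitches: 123 × 26/24 = 133.25 → 133.
Rows: 217 × 22/27 = 176.81 → 177.
edging pick-up: 56 × 26/24 = 60.67 → 61.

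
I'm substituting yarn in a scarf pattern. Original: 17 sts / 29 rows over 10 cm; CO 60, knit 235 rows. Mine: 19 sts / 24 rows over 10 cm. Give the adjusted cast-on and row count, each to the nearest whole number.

Cast on 67 stitches; work 194 rows.

Stitches: 60 × 19/17 = 67.06 → 67.
Rows: 235 × 24/29 = 194.48 → 194.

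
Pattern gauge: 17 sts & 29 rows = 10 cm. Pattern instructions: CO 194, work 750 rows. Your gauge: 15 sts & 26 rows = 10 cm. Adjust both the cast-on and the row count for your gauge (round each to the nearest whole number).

Cast on 171 stitches; work 672 rows.

Stitches: 194 × 15/17 = 171.18 → 171.
Rows: 750 × 26/29 = 672.41 → 672.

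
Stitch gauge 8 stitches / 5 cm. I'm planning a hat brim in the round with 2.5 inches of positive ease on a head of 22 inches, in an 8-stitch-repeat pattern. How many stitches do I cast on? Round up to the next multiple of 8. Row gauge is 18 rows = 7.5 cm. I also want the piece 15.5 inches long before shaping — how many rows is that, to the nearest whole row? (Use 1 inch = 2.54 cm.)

Finished = 22 + 2.5 = 24.5 inches.
24.5 inches × 2.54 = 62.23 cm.
8/5 = 1.6 sts per cm; 62.23 × 1.6 = 99.57 sts.
Next multiple of 8 → 104.
15.5 inches = 39.37 cm; × 2.4 = 94.49 → 94 rows.

Cast on 104 stitches; work 94 rows.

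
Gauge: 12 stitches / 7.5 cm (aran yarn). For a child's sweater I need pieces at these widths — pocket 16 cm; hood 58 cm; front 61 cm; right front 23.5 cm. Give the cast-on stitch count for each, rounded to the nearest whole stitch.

pocket 26; hood 93; front 98; right front 38.

Rate = 12/7.5 = 1.6 sts per cm.
pocket: 16 × 1.6 = 25.60 → 26.
hood: 58 × 1.6 = 92.80 → 93.
front: 61 × 1.6 = 97.60 → 98.
right front: 23.5 × 1.6 = 37.60 → 38.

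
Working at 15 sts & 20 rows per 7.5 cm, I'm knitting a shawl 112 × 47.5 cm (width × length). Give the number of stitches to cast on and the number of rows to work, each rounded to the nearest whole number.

Cast on 224 stitches and work 127 rows.

Stitch gauge = 15/7.5 = 2 sts/cm; 112 × 2 = 224.00 → 224 sts.
Row gauge = 20/7.5 = 2.667 rows/cm; 47.5 × 2.667 = 126.67 → 127 rows.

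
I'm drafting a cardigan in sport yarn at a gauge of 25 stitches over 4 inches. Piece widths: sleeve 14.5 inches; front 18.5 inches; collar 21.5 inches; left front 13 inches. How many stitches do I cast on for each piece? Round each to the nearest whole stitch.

Rate = 25/4 = 6.25 sts per in.
sleeve: 14.5 × 6.25 = 90.62 → 91.
front: 18.5 × 6.25 = 115.62 → 116.
collar: 21.5 × 6.25 = 134.38 → 134.
left front: 13 × 6.25 = 81.25 → 81.

sleeve 91; front 116; collar 134; left front 81.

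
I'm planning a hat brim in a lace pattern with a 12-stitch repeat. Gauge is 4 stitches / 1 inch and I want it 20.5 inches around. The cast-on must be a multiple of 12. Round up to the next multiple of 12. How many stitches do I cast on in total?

CO 84 sts.

4 / 1 = 4 sts per inch.
20.5 × 4 = 82.00 sts.
Next multiple of 12: 84.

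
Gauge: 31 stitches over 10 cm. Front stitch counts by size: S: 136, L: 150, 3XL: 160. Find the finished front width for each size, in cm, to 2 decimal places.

31/10 = 3.1 sts per cm.
S: 136 / 3.1 = 43.871 → 43.87 cm.
L: 150 / 3.1 = 48.387 → 48.39 cm.
3XL: 160 / 3.1 = 51.613 → 51.61 cm.

S 43.87 cm; L 48.39 cm; 3XL 51.61 cm.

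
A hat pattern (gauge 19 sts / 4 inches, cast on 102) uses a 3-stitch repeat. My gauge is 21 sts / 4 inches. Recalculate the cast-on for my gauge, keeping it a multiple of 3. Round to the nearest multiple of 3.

114 stitches.

102 × 21 / 19 = 112.74.
Nearest multiple of 3: 114.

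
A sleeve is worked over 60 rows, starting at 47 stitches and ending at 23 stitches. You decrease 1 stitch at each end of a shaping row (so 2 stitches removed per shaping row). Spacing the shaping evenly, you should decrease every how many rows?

Decrease every 5th row.

Stitches to remove: |23 − 47| = 24.
Shaping rows needed: 24 / 2 = 12.
60 rows / 12 = every 5 rows.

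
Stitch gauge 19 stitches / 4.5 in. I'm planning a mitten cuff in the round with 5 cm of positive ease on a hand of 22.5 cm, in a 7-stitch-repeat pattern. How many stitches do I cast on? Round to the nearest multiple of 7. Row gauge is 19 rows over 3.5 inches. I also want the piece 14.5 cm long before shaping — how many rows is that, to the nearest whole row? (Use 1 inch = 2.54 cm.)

Cast on 49 stitches; work 31 rows.

Finished = 22.5 + 5 = 27.5 cm.
27.5 cm × 1/2.54 = 10.83 inches.
19/4.5 = 4.222 sts per in; 10.83 × 4.222 = 45.71 sts.
Nearest multiple of 7 → 49.
14.5 cm = 5.71 inches; × 5.429 = 30.99 → 31 rows.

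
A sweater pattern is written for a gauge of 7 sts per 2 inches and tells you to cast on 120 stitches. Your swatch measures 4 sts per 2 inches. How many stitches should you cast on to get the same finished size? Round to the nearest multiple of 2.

Scale factor = 4 / 7 = 0.571.
120 × 4 / 7 = 68.57 sts.
→ 68 sts.

Cast on 68 stitches.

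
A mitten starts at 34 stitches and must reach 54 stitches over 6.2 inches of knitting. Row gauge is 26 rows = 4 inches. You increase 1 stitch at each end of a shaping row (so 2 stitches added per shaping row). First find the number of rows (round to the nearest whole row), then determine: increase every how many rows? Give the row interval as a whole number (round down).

Rows = 6.2 × 6.5 = 40.3 → 40 rows.
Stitches to add: 20 → 10 shaping rows (at 2 st each).
40 / 10 = 4.00 → every 4 rows.

Increase every 4th row.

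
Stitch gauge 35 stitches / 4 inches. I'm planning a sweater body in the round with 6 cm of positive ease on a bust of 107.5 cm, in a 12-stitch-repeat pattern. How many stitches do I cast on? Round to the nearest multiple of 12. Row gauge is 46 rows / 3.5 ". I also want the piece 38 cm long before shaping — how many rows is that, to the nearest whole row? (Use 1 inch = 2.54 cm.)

Finished = 107.5 + 6 = 113.5 cm.
113.5 cm × 1/2.54 = 44.69 inches.
35/4 = 8.75 sts per in; 44.69 × 8.75 = 390.99 sts.
Nearest multiple of 12 → 396.
38 cm = 14.96 inches; × 13.143 = 196.63 → 197 rows.

Cast on 396 stitches; work 197 rows.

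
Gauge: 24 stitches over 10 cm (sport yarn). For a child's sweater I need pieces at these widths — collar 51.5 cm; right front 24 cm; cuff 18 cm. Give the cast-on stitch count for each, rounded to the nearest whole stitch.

Rate = 24/10 = 2.4 sts per cm.
collar: 51.5 × 2.4 = 123.60 → 124.
right front: 24 × 2.4 = 57.60 → 58.
cuff: 18 × 2.4 = 43.20 → 43.

collar 124; right front 58; cuff 43.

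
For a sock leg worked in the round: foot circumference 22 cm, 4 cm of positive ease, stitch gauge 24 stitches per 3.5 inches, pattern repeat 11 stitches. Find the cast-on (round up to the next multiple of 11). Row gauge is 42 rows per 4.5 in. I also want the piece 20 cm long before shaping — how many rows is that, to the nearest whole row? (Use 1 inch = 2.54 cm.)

Cast on 77 stitches; work 73 rows.

Finished = 22 + 4 = 26 cm.
26 cm × 1/2.54 = 10.24 inches.
24/3.5 = 6.857 sts per in; 10.24 × 6.857 = 70.19 sts.
Next multiple of 11 → 77.
20 cm = 7.87 inches; × 9.333 = 73.49 → 73 rows.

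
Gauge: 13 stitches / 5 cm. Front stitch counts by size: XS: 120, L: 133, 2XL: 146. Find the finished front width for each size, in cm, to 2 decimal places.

13/5 = 2.6 sts per cm.
XS: 120 / 2.6 = 46.154 → 46.15 cm.
L: 133 / 2.6 = 51.154 → 51.15 cm.
2XL: 146 / 2.6 = 56.154 → 56.15 cm.

XS 46.15 cm; L 51.15 cm; 2XL 56.15 cm.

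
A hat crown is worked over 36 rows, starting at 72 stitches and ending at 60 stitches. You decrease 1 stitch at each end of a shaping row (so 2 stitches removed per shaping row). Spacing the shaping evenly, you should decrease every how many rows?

Decrease every 6th row.

Stitches to remove: |60 − 72| = 12.
Shaping rows needed: 12 / 2 = 6.
36 rows / 6 = every 6 rows.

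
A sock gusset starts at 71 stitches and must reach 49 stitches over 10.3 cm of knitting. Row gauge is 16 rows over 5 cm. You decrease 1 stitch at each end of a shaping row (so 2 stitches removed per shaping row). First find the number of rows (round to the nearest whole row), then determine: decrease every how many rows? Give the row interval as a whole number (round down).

Decrease every 3rd row.

Rows = 10.3 × 3.2 = 33.0 → 33 rows.
Stitches to remove: 22 → 11 shaping rows (at 2 st each).
33 / 11 = 3.00 → every 3 rows.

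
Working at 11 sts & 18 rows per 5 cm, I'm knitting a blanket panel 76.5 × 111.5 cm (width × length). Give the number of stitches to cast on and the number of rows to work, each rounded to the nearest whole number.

Stitch gauge = 11/5 = 2.2 sts/cm; 76.5 × 2.2 = 168.30 → 168 sts.
Row gauge = 18/5 = 3.6 rows/cm; 111.5 × 3.6 = 401.40 → 401 rows.

Cast on 168 stitches and work 401 rows.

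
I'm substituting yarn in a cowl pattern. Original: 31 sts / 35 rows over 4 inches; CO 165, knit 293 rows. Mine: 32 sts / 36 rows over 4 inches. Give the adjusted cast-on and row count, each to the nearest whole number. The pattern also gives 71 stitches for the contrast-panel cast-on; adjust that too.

Cast on 170 stitches; work 301 rows; contrast-panel cast-on 73 stitches.

Stitches: 165 × 32/31 = 170.32 → 170.
Rows: 293 × 36/35 = 301.37 → 301.
contrast-panel cast-on: 71 × 32/31 = 73.29 → 73.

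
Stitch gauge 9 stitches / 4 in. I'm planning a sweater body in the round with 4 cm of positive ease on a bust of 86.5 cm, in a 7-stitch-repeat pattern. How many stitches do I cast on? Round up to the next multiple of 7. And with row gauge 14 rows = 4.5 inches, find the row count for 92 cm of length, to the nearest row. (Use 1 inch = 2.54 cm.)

Finished = 86.5 + 4 = 90.5 cm.
90.5 cm × 1/2.54 = 35.63 inches.
9/4 = 2.25 sts per in; 35.63 × 2.25 = 80.17 sts.
Next multiple of 7 → 84.
92 cm = 36.22 inches; × 3.111 = 112.69 → 113 rows.

Cast on 84 stitches; work 113 rows.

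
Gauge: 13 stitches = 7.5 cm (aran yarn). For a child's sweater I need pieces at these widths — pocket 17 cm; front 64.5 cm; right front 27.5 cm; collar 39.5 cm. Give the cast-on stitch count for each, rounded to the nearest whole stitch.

Rate = 13/7.5 = 1.733 sts per cm.
pocket: 17 × 1.733 = 29.47 → 29.
front: 64.5 × 1.733 = 111.80 → 112.
right front: 27.5 × 1.733 = 47.67 → 48.
collar: 39.5 × 1.733 = 68.47 → 68.

pocket 29; front 112; right front 48; collar 68.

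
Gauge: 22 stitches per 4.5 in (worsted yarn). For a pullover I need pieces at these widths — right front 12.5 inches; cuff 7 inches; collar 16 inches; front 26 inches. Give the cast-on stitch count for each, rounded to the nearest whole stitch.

Rate = 22/4.5 = 4.889 sts per in.
right front: 12.5 × 4.889 = 61.11 → 61.
cuff: 7 × 4.889 = 34.22 → 34.
collar: 16 × 4.889 = 78.22 → 78.
front: 26 × 4.889 = 127.11 → 127.

right front 61; cuff 34; collar 78; front 127.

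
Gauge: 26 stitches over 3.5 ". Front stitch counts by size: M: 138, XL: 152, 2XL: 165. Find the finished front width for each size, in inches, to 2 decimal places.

M 18.58 inches; XL 20.46 inches; 2XL 22.21 inches.

26/3.5 = 7.429 sts per in.
M: 138 / 7.429 = 18.577 → 18.58 in.
XL: 152 / 7.429 = 20.462 → 20.46 in.
2XL: 165 / 7.429 = 22.212 → 22.21 in.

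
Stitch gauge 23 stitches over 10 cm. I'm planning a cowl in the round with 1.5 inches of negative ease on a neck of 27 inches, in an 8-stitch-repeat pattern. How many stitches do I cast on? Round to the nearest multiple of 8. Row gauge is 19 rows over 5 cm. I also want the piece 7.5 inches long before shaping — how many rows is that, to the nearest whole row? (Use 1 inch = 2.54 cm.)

Finished = 27 − 1.5 = 25.5 inches.
25.5 inches × 2.54 = 64.77 cm.
23/10 = 2.3 sts per cm; 64.77 × 2.3 = 148.97 sts.
Nearest multiple of 8 → 152.
7.5 inches = 19.05 cm; × 3.8 = 72.39 → 72 rows.

Cast on 152 stitches; work 72 rows.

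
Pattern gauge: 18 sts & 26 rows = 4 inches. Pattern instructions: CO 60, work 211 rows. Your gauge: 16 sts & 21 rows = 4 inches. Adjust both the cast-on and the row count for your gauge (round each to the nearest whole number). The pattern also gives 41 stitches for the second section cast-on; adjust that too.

Stitches: 60 × 16/18 = 53.33 → 53.
Rows: 211 × 21/26 = 170.42 → 170.
second section cast-on: 41 × 16/18 = 36.44 → 36.

Cast on 53 stitches; work 170 rows; second section cast-on 36 stitches.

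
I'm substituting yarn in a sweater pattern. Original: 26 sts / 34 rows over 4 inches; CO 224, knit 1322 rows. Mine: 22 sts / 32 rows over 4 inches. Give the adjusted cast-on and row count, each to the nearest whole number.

Stitches: 224 × 22/26 = 189.54 → 190.
Rows: 1322 × 32/34 = 1244.24 → 1244.

Cast on 190 stitches; work 1244 rows.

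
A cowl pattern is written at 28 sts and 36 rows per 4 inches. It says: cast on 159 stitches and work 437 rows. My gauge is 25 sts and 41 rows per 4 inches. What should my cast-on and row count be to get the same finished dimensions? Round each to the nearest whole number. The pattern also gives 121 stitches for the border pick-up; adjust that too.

Stitches: 159 × 25/28 = 141.96 → 142.
Rows: 437 × 41/36 = 497.69 → 498.
border pick-up: 121 × 25/28 = 108.04 → 108.

Cast on 142 stitches; work 498 rows; border pick-up 108 stitches.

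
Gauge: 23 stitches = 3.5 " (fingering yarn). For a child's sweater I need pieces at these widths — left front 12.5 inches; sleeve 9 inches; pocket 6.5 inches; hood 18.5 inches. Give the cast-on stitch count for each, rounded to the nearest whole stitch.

left front 82; sleeve 59; pocket 43; hood 122.

Rate = 23/3.5 = 6.571 sts per in.
left front: 12.5 × 6.571 = 82.14 → 82.
sleeve: 9 × 6.571 = 59.14 → 59.
pocket: 6.5 × 6.571 = 42.71 → 43.
hood: 18.5 × 6.571 = 121.57 → 122.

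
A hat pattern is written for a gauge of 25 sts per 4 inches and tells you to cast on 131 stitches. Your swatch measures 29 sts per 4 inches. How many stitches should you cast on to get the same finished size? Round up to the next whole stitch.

Scale factor = 29 / 25 = 1.160.
131 × 29 / 25 = 151.96 sts.
→ 152 sts.

CO 152 sts.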